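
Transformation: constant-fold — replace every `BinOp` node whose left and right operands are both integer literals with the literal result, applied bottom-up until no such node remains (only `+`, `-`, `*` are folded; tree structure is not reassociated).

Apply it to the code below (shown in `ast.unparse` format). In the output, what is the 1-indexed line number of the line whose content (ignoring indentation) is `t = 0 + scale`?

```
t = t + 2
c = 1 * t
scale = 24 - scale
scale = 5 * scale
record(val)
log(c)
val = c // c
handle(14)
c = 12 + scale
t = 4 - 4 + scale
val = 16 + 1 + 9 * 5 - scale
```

Transformed code:
t = t + 2
c = 1 * t
scale = 24 - scale
scale = 5 * scale
record(val)
log(c)
val = c // c
handle(14)
c = 12 + scale
t = 0 + scale
val = 62 - scale

10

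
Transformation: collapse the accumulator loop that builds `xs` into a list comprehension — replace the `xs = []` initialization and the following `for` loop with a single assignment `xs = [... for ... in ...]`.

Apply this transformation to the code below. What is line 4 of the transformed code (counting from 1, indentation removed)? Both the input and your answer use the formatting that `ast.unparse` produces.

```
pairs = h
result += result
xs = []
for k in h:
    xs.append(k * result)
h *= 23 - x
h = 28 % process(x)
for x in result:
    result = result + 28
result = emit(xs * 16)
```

h *= 23 - x

Transformed code:
pairs = h
result += result
xs = [k * result for k in h]
h *= 23 - x
h = 28 % process(x)
for x in result:
    result = result + 28
result = emit(xs * 16)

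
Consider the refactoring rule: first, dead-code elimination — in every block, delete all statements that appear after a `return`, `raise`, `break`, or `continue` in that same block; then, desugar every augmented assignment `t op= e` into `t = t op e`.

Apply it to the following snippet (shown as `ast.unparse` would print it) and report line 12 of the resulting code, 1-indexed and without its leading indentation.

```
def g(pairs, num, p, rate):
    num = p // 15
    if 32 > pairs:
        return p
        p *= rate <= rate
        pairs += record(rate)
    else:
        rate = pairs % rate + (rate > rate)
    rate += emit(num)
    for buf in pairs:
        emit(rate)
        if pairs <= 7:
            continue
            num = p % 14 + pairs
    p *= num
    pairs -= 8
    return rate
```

p = p * num

Transformed code:
def g(pairs, num, p, rate):
    num = p // 15
    if 32 > pairs:
        return p
    else:
        rate = pairs % rate + (rate > rate)
    rate = rate + emit(num)
    for buf in pairs:
        emit(rate)
        if pairs <= 7:
            continue
    p = p * num
    pairs = pairs - 8
    return rate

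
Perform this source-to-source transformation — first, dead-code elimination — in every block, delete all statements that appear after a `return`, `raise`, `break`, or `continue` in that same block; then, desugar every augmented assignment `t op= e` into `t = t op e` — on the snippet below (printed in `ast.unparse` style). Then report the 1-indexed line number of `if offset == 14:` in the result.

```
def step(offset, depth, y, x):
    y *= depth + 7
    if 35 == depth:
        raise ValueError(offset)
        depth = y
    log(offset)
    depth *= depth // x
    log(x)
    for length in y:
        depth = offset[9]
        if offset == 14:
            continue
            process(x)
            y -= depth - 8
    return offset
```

10

Transformed code:
def step(offset, depth, y, x):
    y = y * (depth + 7)
    if 35 == depth:
        raise ValueError(offset)
    log(offset)
    depth = depth * (depth // x)
    log(x)
    for length in y:
        depth = offset[9]
        if offset == 14:
            continue
    return offset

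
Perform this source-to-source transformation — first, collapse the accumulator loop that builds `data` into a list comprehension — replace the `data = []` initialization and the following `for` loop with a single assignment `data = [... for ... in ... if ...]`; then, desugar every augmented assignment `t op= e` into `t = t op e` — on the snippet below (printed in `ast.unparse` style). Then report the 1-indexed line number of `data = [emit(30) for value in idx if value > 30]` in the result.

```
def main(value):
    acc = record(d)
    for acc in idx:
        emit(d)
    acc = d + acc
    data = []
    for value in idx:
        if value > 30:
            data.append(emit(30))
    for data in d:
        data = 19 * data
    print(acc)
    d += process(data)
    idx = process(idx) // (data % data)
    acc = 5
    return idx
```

6

Transformed code:
def main(value):
    acc = record(d)
    for acc in idx:
        emit(d)
    acc = d + acc
    data = [emit(30) for value in idx if value > 30]
    for data in d:
        data = 19 * data
    print(acc)
    d = d + process(data)
    idx = process(idx) // (data % data)
    acc = 5
    return idx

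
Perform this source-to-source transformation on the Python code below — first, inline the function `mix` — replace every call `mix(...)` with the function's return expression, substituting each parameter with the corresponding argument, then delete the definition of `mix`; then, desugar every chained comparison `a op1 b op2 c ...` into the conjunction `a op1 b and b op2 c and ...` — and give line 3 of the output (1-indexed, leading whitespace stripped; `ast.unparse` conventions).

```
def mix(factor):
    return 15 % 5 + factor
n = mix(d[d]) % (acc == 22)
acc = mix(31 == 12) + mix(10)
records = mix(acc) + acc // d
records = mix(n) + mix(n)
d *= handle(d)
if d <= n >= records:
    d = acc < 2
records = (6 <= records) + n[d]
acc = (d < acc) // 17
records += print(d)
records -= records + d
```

Transformed code:
n = (15 % 5 + d[d]) % (acc == 22)
acc = 15 % 5 + (31 == 12) + (15 % 5 + 10)
records = 15 % 5 + acc + acc // d
records = 15 % 5 + n + (15 % 5 + n)
d *= handle(d)
if d <= n and n >= records:
    d = acc < 2
records = (6 <= records) + n[d]
acc = (d < acc) // 17
records += print(d)
records -= records + d

records = 15 % 5 + acc + acc // d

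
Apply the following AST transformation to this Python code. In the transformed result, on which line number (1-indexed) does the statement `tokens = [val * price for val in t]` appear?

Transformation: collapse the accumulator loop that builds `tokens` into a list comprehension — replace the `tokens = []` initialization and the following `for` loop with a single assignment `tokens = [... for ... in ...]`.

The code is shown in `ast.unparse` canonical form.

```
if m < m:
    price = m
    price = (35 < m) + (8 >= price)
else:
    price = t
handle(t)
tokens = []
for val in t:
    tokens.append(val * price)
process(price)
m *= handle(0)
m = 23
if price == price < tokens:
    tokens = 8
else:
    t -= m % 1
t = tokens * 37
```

7

Transformed code:
if m < m:
    price = m
    price = (35 < m) + (8 >= price)
else:
    price = t
handle(t)
tokens = [val * price for val in t]
process(price)
m *= handle(0)
m = 23
if price == price < tokens:
    tokens = 8
else:
    t -= m % 1
t = tokens * 37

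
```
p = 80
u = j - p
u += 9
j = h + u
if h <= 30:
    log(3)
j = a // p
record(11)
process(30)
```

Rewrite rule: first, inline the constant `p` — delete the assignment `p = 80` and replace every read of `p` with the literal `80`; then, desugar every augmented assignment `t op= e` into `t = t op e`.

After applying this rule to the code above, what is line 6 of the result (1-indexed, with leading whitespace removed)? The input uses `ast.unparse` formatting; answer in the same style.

j = a // 80

Transformed code:
u = j - 80
u = u + 9
j = h + u
if h <= 30:
    log(3)
j = a // 80
record(11)
process(30)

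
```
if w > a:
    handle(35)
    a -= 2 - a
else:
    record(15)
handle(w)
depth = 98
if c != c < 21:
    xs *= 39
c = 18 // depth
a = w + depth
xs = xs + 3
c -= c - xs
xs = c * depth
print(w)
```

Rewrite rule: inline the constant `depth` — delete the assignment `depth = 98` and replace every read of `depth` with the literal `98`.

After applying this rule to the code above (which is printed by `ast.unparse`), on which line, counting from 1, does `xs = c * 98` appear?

Transformed code:
if w > a:
    handle(35)
    a -= 2 - a
else:
    record(15)
handle(w)
if c != c < 21:
    xs *= 39
c = 18 // 98
a = w + 98
xs = xs + 3
c -= c - xs
xs = c * 98
print(w)

13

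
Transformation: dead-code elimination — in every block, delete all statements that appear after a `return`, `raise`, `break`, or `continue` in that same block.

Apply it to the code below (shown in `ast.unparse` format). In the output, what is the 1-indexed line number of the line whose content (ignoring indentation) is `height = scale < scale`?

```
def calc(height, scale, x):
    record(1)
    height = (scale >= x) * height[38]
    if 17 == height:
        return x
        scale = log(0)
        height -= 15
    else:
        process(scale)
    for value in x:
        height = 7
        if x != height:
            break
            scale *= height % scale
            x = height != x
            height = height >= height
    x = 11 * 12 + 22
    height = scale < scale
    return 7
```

Transformed code:
def calc(height, scale, x):
    record(1)
    height = (scale >= x) * height[38]
    if 17 == height:
        return x
    else:
        process(scale)
    for value in x:
        height = 7
        if x != height:
            break
    x = 11 * 12 + 22
    height = scale < scale
    return 7

13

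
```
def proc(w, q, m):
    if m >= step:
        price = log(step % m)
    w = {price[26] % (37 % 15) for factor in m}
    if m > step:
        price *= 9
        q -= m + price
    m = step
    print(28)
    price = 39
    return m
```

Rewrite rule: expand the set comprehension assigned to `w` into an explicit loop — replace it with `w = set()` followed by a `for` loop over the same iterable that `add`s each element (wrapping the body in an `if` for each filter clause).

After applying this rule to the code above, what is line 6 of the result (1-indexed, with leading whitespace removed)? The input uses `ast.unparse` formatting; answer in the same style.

Transformed code:
def proc(w, q, m):
    if m >= step:
        price = log(step % m)
    w = set()
    for factor in m:
        w.add(price[26] % (37 % 15))
    if m > step:
        price *= 9
        q -= m + price
    m = step
    print(28)
    price = 39
    return m

w.add(price[26] % (37 % 15))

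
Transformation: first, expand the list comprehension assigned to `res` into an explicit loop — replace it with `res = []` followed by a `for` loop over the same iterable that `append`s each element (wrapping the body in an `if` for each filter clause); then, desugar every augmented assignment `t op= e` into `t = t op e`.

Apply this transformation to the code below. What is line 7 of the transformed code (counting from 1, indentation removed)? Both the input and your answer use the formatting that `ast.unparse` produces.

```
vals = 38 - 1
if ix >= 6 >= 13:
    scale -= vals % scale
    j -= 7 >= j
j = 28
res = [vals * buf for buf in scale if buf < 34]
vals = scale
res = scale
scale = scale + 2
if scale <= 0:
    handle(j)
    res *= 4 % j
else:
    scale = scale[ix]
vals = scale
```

for buf in scale:

Transformed code:
vals = 38 - 1
if ix >= 6 >= 13:
    scale = scale - vals % scale
    j = j - (7 >= j)
j = 28
res = []
for buf in scale:
    if buf < 34:
        res.append(vals * buf)
vals = scale
res = scale
scale = scale + 2
if scale <= 0:
    handle(j)
    res = res * (4 % j)
else:
    scale = scale[ix]
vals = scale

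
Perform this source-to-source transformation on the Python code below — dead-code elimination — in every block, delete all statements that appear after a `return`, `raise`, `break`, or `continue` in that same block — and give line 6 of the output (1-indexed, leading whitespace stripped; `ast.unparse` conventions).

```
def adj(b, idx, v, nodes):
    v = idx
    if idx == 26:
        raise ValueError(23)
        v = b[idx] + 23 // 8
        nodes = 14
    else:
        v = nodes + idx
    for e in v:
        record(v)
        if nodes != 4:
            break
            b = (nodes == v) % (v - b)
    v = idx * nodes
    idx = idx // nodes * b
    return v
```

v = nodes + idx

Transformed code:
def adj(b, idx, v, nodes):
    v = idx
    if idx == 26:
        raise ValueError(23)
    else:
        v = nodes + idx
    for e in v:
        record(v)
        if nodes != 4:
            break
    v = idx * nodes
    idx = idx // nodes * b
    return v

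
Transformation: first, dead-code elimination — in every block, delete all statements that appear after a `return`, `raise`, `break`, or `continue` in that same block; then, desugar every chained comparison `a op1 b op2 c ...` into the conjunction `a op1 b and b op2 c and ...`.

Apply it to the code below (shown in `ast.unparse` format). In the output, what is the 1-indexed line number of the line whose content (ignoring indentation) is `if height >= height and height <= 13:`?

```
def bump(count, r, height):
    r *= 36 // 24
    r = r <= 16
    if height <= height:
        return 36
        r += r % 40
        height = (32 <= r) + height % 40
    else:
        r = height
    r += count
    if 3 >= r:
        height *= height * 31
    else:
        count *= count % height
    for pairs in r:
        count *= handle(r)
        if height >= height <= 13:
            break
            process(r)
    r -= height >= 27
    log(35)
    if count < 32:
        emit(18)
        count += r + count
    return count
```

Transformed code:
def bump(count, r, height):
    r *= 36 // 24
    r = r <= 16
    if height <= height:
        return 36
    else:
        r = height
    r += count
    if 3 >= r:
        height *= height * 31
    else:
        count *= count % height
    for pairs in r:
        count *= handle(r)
        if height >= height and height <= 13:
            break
    r -= height >= 27
    log(35)
    if count < 32:
        emit(18)
        count += r + count
    return count

15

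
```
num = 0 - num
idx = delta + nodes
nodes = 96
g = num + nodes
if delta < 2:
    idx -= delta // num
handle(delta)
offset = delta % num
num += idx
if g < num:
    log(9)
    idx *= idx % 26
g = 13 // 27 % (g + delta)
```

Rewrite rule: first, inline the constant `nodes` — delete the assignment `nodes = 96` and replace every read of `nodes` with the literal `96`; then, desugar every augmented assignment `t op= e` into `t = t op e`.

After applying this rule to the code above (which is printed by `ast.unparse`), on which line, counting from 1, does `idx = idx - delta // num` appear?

5

Transformed code:
num = 0 - num
idx = delta + 96
g = num + 96
if delta < 2:
    idx = idx - delta // num
handle(delta)
offset = delta % num
num = num + idx
if g < num:
    log(9)
    idx = idx * (idx % 26)
g = 13 // 27 % (g + delta)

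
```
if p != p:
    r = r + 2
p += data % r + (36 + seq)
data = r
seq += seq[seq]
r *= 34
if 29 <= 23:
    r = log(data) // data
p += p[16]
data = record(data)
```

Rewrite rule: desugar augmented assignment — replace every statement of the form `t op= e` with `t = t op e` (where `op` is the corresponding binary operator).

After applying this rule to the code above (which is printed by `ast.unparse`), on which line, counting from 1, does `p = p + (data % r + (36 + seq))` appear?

Transformed code:
if p != p:
    r = r + 2
p = p + (data % r + (36 + seq))
data = r
seq = seq + seq[seq]
r = r * 34
if 29 <= 23:
    r = log(data) // data
p = p + p[16]
data = record(data)

3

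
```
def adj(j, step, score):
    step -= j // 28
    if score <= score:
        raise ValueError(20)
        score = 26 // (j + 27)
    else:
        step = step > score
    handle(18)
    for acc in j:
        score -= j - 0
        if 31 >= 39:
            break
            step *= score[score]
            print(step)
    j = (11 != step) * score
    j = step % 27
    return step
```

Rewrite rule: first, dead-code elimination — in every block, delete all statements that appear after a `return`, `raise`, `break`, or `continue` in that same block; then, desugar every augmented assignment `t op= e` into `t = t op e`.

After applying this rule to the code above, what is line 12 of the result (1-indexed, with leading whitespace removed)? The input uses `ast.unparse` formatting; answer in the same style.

j = (11 != step) * score

Transformed code:
def adj(j, step, score):
    step = step - j // 28
    if score <= score:
        raise ValueError(20)
    else:
        step = step > score
    handle(18)
    for acc in j:
        score = score - (j - 0)
        if 31 >= 39:
            break
    j = (11 != step) * score
    j = step % 27
    return step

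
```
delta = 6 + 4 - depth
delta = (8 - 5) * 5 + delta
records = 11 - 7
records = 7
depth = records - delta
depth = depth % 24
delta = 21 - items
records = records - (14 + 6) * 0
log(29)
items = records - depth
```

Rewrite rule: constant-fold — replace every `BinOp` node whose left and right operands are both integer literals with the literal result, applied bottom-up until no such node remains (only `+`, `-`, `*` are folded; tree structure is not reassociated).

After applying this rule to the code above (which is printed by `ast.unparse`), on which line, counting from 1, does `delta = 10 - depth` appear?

Transformed code:
delta = 10 - depth
delta = 15 + delta
records = 4
records = 7
depth = records - delta
depth = depth % 24
delta = 21 - items
records = records - 0
log(29)
items = records - depth

1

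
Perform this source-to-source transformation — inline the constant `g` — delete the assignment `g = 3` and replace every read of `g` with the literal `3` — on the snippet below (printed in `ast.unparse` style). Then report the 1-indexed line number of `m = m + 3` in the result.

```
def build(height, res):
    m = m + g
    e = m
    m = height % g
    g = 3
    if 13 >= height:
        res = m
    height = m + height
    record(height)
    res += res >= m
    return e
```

2

Transformed code:
def build(height, res):
    m = m + 3
    e = m
    m = height % 3
    if 13 >= height:
        res = m
    height = m + height
    record(height)
    res += res >= m
    return e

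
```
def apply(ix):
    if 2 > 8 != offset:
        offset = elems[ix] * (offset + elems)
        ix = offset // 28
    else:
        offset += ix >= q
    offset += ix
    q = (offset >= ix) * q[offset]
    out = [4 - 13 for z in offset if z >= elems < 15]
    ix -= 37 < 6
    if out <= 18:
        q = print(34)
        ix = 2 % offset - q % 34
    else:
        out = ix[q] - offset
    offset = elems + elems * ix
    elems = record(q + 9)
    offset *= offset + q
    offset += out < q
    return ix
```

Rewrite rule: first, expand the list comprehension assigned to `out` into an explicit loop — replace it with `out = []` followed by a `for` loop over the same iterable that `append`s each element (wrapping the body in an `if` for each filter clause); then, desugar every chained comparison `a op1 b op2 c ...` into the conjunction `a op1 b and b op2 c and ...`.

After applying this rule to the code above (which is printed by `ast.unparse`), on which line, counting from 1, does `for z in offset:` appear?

Transformed code:
def apply(ix):
    if 2 > 8 and 8 != offset:
        offset = elems[ix] * (offset + elems)
        ix = offset // 28
    else:
        offset += ix >= q
    offset += ix
    q = (offset >= ix) * q[offset]
    out = []
    for z in offset:
        if z >= elems and elems < 15:
            out.append(4 - 13)
    ix -= 37 < 6
    if out <= 18:
        q = print(34)
        ix = 2 % offset - q % 34
    else:
        out = ix[q] - offset
    offset = elems + elems * ix
    elems = record(q + 9)
    offset *= offset + q
    offset += out < q
    return ix

10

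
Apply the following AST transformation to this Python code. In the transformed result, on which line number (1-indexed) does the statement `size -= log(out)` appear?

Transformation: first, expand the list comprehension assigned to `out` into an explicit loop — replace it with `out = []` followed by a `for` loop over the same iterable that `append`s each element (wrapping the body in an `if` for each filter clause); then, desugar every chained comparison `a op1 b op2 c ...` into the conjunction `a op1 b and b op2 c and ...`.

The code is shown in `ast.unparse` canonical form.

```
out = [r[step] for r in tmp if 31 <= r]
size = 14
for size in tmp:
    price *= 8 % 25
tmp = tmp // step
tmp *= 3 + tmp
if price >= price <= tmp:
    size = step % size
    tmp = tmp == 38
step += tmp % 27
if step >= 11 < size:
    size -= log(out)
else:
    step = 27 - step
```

15

Transformed code:
out = []
for r in tmp:
    if 31 <= r:
        out.append(r[step])
size = 14
for size in tmp:
    price *= 8 % 25
tmp = tmp // step
tmp *= 3 + tmp
if price >= price and price <= tmp:
    size = step % size
    tmp = tmp == 38
step += tmp % 27
if step >= 11 and 11 < size:
    size -= log(out)
else:
    step = 27 - step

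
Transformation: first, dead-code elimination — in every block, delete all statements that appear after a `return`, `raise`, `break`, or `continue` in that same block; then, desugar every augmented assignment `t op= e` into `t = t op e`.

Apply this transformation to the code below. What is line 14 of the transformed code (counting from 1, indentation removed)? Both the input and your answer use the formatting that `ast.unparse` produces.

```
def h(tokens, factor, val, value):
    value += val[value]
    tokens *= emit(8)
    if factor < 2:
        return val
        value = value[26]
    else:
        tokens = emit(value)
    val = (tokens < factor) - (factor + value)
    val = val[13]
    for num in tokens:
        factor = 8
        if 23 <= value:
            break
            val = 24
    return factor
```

Transformed code:
def h(tokens, factor, val, value):
    value = value + val[value]
    tokens = tokens * emit(8)
    if factor < 2:
        return val
    else:
        tokens = emit(value)
    val = (tokens < factor) - (factor + value)
    val = val[13]
    for num in tokens:
        factor = 8
        if 23 <= value:
            break
    return factor

return factor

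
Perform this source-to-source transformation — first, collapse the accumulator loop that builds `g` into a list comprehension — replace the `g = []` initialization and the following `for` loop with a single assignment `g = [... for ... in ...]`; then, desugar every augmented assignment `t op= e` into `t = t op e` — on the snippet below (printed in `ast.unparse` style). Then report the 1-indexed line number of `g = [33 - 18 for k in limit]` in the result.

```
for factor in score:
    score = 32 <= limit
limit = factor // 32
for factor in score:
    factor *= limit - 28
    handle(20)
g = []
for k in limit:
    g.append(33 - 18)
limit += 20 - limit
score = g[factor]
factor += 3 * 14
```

7

Transformed code:
for factor in score:
    score = 32 <= limit
limit = factor // 32
for factor in score:
    factor = factor * (limit - 28)
    handle(20)
g = [33 - 18 for k in limit]
limit = limit + (20 - limit)
score = g[factor]
factor = factor + 3 * 14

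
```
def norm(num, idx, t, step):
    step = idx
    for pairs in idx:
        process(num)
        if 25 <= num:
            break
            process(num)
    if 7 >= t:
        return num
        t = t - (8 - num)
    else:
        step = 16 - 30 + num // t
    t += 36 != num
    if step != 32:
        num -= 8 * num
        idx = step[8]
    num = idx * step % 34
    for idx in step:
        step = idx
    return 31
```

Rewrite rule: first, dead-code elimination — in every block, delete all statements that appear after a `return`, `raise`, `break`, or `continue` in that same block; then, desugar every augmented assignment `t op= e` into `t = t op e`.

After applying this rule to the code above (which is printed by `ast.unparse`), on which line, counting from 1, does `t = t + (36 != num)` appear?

11

Transformed code:
def norm(num, idx, t, step):
    step = idx
    for pairs in idx:
        process(num)
        if 25 <= num:
            break
    if 7 >= t:
        return num
    else:
        step = 16 - 30 + num // t
    t = t + (36 != num)
    if step != 32:
        num = num - 8 * num
        idx = step[8]
    num = idx * step % 34
    for idx in step:
        step = idx
    return 31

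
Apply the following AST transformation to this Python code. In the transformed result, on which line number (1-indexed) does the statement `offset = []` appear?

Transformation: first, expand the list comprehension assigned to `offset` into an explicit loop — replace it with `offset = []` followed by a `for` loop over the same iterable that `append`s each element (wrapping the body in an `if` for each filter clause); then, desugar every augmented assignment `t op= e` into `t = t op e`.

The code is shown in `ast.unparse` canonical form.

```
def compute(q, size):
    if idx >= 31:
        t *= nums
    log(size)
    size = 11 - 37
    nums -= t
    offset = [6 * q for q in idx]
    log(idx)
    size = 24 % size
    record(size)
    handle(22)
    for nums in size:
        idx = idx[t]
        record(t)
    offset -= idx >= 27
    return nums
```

Transformed code:
def compute(q, size):
    if idx >= 31:
        t = t * nums
    log(size)
    size = 11 - 37
    nums = nums - t
    offset = []
    for q in idx:
        offset.append(6 * q)
    log(idx)
    size = 24 % size
    record(size)
    handle(22)
    for nums in size:
        idx = idx[t]
        record(t)
    offset = offset - (idx >= 27)
    return nums

7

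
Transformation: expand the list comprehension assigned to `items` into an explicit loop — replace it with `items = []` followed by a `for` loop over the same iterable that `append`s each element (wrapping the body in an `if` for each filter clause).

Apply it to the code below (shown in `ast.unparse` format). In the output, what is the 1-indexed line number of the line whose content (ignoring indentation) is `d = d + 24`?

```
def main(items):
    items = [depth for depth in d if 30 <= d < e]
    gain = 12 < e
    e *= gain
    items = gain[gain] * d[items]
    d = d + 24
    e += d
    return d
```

9

Transformed code:
def main(items):
    items = []
    for depth in d:
        if 30 <= d < e:
            items.append(depth)
    gain = 12 < e
    e *= gain
    items = gain[gain] * d[items]
    d = d + 24
    e += d
    return d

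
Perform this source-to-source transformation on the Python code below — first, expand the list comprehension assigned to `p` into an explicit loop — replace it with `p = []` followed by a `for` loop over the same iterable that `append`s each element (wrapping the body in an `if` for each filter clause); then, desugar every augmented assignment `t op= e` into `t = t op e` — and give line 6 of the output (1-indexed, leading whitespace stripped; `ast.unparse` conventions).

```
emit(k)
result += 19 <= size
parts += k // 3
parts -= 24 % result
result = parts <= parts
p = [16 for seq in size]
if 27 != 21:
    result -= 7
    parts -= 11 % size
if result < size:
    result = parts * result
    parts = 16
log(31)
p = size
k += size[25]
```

p = []

Transformed code:
emit(k)
result = result + (19 <= size)
parts = parts + k // 3
parts = parts - 24 % result
result = parts <= parts
p = []
for seq in size:
    p.append(16)
if 27 != 21:
    result = result - 7
    parts = parts - 11 % size
if result < size:
    result = parts * result
    parts = 16
log(31)
p = size
k = k + size[25]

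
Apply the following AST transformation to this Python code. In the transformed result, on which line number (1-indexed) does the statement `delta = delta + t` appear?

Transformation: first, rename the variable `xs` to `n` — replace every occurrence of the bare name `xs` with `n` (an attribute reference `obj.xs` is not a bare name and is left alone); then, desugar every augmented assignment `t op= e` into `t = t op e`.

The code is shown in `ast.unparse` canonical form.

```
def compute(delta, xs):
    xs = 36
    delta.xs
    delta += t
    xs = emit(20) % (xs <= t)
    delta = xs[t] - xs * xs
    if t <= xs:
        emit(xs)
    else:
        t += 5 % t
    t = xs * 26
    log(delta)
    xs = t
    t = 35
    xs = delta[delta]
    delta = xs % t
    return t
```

Transformed code:
def compute(delta, n):
    n = 36
    delta.xs
    delta = delta + t
    n = emit(20) % (n <= t)
    delta = n[t] - n * n
    if t <= n:
        emit(n)
    else:
        t = t + 5 % t
    t = n * 26
    log(delta)
    n = t
    t = 35
    n = delta[delta]
    delta = n % t
    return t

4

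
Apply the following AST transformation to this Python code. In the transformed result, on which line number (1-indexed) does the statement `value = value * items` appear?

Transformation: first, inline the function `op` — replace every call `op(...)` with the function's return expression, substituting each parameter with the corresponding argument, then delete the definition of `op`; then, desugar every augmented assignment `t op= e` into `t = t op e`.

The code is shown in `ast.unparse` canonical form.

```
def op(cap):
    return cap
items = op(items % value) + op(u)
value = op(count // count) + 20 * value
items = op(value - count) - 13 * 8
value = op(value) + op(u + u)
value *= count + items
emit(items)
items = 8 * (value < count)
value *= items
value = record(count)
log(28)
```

Transformed code:
items = items % value + u
value = count // count + 20 * value
items = value - count - 13 * 8
value = value + (u + u)
value = value * (count + items)
emit(items)
items = 8 * (value < count)
value = value * items
value = record(count)
log(28)

8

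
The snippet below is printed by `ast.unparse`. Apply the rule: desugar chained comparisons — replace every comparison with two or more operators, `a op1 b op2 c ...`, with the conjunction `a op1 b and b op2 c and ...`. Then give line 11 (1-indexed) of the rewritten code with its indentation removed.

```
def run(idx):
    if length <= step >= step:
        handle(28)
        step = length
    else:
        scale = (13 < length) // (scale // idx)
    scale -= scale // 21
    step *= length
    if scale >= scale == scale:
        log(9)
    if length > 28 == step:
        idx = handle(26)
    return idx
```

Transformed code:
def run(idx):
    if length <= step and step >= step:
        handle(28)
        step = length
    else:
        scale = (13 < length) // (scale // idx)
    scale -= scale // 21
    step *= length
    if scale >= scale and scale == scale:
        log(9)
    if length > 28 and 28 == step:
        idx = handle(26)
    return idx

if length > 28 and 28 == step:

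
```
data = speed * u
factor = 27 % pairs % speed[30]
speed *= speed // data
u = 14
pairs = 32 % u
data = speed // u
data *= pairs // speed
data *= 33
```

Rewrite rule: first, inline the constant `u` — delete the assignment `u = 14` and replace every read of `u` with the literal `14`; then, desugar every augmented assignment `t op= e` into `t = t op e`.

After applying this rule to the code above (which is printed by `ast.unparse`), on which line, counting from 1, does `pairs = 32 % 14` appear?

Transformed code:
data = speed * 14
factor = 27 % pairs % speed[30]
speed = speed * (speed // data)
pairs = 32 % 14
data = speed // 14
data = data * (pairs // speed)
data = data * 33

4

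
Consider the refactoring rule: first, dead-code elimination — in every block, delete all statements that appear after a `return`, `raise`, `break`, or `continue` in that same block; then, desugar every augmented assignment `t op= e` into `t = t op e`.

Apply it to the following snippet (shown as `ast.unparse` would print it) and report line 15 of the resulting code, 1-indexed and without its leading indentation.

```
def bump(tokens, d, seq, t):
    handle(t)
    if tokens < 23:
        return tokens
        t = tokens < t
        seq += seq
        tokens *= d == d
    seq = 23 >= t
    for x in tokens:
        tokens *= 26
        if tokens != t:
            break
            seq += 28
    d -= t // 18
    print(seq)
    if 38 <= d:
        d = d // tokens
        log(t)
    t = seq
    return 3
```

Transformed code:
def bump(tokens, d, seq, t):
    handle(t)
    if tokens < 23:
        return tokens
    seq = 23 >= t
    for x in tokens:
        tokens = tokens * 26
        if tokens != t:
            break
    d = d - t // 18
    print(seq)
    if 38 <= d:
        d = d // tokens
        log(t)
    t = seq
    return 3

t = seq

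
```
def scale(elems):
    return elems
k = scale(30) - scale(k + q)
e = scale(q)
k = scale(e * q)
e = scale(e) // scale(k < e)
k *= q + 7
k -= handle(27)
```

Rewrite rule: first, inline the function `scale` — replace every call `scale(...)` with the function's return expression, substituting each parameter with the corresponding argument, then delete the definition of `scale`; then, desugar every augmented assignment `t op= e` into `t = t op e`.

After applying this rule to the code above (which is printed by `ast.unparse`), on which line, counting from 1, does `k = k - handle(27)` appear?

6

Transformed code:
k = 30 - (k + q)
e = q
k = e * q
e = e // (k < e)
k = k * (q + 7)
k = k - handle(27)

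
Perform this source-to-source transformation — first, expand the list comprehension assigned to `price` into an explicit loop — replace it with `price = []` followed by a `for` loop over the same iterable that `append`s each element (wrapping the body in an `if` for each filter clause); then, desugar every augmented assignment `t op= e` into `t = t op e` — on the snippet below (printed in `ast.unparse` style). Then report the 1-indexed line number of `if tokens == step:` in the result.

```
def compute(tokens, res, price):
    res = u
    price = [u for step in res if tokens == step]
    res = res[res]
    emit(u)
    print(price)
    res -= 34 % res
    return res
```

Transformed code:
def compute(tokens, res, price):
    res = u
    price = []
    for step in res:
        if tokens == step:
            price.append(u)
    res = res[res]
    emit(u)
    print(price)
    res = res - 34 % res
    return res

5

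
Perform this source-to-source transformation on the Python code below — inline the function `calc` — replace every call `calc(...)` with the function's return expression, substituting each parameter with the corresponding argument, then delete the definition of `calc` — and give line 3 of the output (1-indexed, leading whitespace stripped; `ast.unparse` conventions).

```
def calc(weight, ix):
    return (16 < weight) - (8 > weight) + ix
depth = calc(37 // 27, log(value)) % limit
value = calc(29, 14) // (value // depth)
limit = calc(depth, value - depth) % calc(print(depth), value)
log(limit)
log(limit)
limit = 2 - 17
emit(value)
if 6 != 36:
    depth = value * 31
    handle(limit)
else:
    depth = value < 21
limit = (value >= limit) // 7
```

Transformed code:
depth = ((16 < 37 // 27) - (8 > 37 // 27) + log(value)) % limit
value = ((16 < 29) - (8 > 29) + 14) // (value // depth)
limit = ((16 < depth) - (8 > depth) + (value - depth)) % ((16 < print(depth)) - (8 > print(depth)) + value)
log(limit)
log(limit)
limit = 2 - 17
emit(value)
if 6 != 36:
    depth = value * 31
    handle(limit)
else:
    depth = value < 21
limit = (value >= limit) // 7

limit = ((16 < depth) - (8 > depth) + (value - depth)) % ((16 < print(depth)) - (8 > print(depth)) + value)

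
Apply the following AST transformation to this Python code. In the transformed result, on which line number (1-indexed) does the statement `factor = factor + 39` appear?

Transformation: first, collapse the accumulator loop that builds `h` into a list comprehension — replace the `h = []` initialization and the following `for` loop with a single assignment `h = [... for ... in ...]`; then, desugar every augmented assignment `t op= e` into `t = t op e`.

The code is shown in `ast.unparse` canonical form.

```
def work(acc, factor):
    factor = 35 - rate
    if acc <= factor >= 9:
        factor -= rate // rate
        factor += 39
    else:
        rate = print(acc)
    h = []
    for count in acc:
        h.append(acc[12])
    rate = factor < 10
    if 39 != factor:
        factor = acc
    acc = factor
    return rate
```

5

Transformed code:
def work(acc, factor):
    factor = 35 - rate
    if acc <= factor >= 9:
        factor = factor - rate // rate
        factor = factor + 39
    else:
        rate = print(acc)
    h = [acc[12] for count in acc]
    rate = factor < 10
    if 39 != factor:
        factor = acc
    acc = factor
    return rate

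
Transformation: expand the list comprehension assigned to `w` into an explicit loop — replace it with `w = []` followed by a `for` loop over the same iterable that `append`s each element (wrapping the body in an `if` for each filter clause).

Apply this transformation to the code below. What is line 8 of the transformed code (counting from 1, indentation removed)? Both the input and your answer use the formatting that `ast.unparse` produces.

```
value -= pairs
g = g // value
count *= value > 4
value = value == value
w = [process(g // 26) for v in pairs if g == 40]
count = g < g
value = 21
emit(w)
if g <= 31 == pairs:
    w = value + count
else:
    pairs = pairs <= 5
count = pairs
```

Transformed code:
value -= pairs
g = g // value
count *= value > 4
value = value == value
w = []
for v in pairs:
    if g == 40:
        w.append(process(g // 26))
count = g < g
value = 21
emit(w)
if g <= 31 == pairs:
    w = value + count
else:
    pairs = pairs <= 5
count = pairs

w.append(process(g // 26))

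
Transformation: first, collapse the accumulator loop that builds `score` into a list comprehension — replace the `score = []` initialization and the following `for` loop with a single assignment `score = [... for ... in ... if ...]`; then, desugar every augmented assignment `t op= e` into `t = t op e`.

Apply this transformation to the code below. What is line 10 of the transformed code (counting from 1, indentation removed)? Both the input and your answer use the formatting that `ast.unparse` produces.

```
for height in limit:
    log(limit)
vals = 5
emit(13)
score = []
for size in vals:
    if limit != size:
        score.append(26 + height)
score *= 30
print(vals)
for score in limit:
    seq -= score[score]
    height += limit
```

Transformed code:
for height in limit:
    log(limit)
vals = 5
emit(13)
score = [26 + height for size in vals if limit != size]
score = score * 30
print(vals)
for score in limit:
    seq = seq - score[score]
    height = height + limit

height = height + limit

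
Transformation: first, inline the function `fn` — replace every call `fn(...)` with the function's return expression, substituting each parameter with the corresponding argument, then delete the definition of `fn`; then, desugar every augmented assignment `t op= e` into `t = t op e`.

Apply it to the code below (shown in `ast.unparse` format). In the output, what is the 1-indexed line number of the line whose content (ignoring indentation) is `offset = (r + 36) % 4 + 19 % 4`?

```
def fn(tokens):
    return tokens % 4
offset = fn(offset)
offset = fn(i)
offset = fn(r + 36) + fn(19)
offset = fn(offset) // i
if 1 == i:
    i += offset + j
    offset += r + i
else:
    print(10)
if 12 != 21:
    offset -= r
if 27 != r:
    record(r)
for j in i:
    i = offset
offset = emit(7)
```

3

Transformed code:
offset = offset % 4
offset = i % 4
offset = (r + 36) % 4 + 19 % 4
offset = offset % 4 // i
if 1 == i:
    i = i + (offset + j)
    offset = offset + (r + i)
else:
    print(10)
if 12 != 21:
    offset = offset - r
if 27 != r:
    record(r)
for j in i:
    i = offset
offset = emit(7)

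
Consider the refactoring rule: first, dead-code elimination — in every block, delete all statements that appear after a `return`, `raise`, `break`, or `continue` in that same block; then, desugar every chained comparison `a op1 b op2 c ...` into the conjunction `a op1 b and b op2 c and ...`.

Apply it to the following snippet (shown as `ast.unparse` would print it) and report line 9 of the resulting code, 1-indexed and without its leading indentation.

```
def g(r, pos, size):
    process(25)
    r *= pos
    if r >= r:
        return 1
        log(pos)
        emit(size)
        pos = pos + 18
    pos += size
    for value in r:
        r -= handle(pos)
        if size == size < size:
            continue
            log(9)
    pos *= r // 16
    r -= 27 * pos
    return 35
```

Transformed code:
def g(r, pos, size):
    process(25)
    r *= pos
    if r >= r:
        return 1
    pos += size
    for value in r:
        r -= handle(pos)
        if size == size and size < size:
            continue
    pos *= r // 16
    r -= 27 * pos
    return 35

if size == size and size < size: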